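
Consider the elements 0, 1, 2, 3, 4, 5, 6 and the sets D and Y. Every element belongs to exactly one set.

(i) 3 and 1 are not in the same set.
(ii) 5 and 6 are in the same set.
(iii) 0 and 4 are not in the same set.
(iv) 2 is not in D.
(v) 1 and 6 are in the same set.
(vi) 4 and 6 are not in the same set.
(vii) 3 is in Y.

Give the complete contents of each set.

D = {0, 1, 5, 6}; Y = {2, 3, 4}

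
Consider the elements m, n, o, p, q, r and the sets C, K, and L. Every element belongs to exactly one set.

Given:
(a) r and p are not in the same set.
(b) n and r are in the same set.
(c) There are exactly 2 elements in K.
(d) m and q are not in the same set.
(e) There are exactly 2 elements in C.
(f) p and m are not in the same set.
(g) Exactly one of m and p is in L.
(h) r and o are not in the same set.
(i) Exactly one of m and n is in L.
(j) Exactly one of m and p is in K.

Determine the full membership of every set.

C = {n, r}; K = {p, q}; L = {m, o}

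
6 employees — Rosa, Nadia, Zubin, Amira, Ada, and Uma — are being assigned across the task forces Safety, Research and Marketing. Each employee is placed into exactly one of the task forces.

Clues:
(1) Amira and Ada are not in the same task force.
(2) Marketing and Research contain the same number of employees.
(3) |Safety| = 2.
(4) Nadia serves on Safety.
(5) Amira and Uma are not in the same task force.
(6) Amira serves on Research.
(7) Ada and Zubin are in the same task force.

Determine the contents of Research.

From (4): Nadia ∈ Safety.
From (6): Amira ∈ Research.
(1): Ada ∉ Research.
(5): Uma ∉ Research.
(7): Zubin matches Ada: Zubin ∉ Research.
Suppose Rosa ∉ Research: no assignment then satisfies all the clues, so Rosa ∈ Research.

Research = {Amira, Rosa}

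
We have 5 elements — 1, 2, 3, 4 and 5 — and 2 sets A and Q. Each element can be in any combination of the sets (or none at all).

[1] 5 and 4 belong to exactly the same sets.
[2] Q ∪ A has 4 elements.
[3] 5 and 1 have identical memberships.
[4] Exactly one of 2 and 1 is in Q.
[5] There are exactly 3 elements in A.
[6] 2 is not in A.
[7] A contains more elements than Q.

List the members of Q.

Q = {2}

From (6): 2 ∉ A.
Suppose 1 ∈ Q: no assignment then satisfies all the clues, so 1 ∉ Q.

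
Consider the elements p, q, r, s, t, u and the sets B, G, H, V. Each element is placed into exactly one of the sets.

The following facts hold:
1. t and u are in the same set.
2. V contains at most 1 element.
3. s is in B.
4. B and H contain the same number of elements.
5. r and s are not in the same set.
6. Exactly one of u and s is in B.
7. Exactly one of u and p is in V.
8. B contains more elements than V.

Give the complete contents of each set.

B = {q, s}; G = {r}; H = {t, u}; V = {p}

From (3): s ∈ B.
(5): r ∉ B.
(6) (exactly one): u ∉ B.
(1): t matches u: t ∉ B.
Suppose p ∈ B: no assignment then satisfies all the clues, so p ∉ B.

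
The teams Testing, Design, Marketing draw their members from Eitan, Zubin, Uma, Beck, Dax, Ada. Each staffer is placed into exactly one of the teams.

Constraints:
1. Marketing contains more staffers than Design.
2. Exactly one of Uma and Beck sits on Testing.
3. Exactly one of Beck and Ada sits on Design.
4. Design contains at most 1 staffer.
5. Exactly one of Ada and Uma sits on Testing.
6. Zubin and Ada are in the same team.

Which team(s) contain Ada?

Ada: Marketing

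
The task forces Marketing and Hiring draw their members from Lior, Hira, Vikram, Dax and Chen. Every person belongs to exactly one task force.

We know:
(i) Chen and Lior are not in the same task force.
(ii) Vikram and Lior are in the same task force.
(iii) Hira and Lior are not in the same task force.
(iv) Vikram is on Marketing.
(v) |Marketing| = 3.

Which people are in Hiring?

Hiring = {Chen, Hira}

From (iv): Vikram ∈ Marketing.
(ii): Lior matches Vikram: Lior ∈ Marketing.
(iii): Hira ∉ Marketing.
Only one task force left: Hira ∈ Hiring.
(i): Chen ∉ Marketing.
(v): only 3 candidates remain for Marketing, so all are in.
Only one task force left: Chen ∈ Hiring.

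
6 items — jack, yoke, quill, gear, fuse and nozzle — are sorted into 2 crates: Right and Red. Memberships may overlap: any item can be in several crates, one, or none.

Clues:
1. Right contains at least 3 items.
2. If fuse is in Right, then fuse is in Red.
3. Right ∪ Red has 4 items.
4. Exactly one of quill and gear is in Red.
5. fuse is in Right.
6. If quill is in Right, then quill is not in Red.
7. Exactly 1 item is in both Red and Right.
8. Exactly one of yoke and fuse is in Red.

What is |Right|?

3

From (5): fuse ∈ Right.
(2): fuse ∈ Red.
(8) (exactly one): yoke ∉ Red.
Suppose jack ∈ Red: no assignment then satisfies all the clues, so jack ∉ Red.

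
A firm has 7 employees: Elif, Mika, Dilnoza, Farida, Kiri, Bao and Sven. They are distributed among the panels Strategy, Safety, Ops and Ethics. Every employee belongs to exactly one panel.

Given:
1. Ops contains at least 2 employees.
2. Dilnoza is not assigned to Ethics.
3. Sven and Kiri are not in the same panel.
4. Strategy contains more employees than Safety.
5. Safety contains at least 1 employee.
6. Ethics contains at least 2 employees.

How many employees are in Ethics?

2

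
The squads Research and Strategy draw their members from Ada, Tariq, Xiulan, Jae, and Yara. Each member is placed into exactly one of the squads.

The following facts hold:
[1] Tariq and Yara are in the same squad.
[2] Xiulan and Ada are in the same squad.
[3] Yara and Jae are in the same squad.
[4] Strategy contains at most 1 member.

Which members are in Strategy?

Strategy = {}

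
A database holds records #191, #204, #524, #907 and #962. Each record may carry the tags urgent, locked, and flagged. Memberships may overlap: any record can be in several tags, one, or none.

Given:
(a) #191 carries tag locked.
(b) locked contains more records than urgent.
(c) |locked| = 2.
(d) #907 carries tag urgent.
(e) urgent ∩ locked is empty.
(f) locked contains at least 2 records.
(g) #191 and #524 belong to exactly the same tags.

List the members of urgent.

urgent = {#907}

From (a): #191 ∈ locked.
From (d): #907 ∈ urgent.
(e) (disjoint): #191 ∉ urgent.
(e) (disjoint): #907 ∉ locked.
(g): #524 matches #191: #524 ∉ urgent.
(g): #524 matches #191: #524 ∈ locked.
(c): locked already has 2, so the rest are out.
Suppose #204 ∈ urgent: no assignment then satisfies all the clues, so #204 ∉ urgent.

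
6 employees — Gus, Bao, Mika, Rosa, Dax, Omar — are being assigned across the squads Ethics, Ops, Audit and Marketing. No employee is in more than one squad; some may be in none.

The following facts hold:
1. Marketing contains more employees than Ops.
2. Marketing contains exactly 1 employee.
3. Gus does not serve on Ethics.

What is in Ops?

Ops = {}

From (3): Gus ∉ Ethics.
Suppose Gus ∈ Ops: no assignment then satisfies all the clues, so Gus ∉ Ops.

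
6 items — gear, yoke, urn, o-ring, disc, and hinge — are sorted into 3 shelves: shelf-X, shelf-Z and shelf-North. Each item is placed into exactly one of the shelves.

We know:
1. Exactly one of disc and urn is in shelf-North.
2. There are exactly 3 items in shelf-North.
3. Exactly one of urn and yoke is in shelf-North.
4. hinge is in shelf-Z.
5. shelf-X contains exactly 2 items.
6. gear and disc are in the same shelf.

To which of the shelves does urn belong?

urn: shelf-X

From (4): hinge ∈ shelf-Z.
Suppose urn ∉ shelf-X: no assignment then satisfies all the clues, so urn ∈ shelf-X.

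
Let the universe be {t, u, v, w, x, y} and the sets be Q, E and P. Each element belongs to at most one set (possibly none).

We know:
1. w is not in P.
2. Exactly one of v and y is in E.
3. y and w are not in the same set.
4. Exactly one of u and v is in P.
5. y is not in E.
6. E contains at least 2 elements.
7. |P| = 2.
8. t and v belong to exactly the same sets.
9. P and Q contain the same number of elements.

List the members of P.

P = {u, y}

From (1): w ∉ P.
From (5): y ∉ E.
(2) (exactly one): v ∈ E.
(4) (exactly one): u ∈ P.
(8): t matches v: t ∉ Q.
(8): t matches v: t ∈ E.
Suppose x ∈ P: no assignment then satisfies all the clues, so x ∉ P.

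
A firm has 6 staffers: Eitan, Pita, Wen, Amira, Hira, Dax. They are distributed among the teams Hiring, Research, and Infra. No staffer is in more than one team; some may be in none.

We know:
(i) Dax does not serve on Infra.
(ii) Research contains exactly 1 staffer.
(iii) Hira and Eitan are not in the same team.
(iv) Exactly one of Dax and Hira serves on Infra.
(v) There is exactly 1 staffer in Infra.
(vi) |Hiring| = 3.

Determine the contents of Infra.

Infra = {Hira}

From (i): Dax ∉ Infra.
(iv) (exactly one): Hira ∈ Infra.
(v): Infra already has 1, so the rest are out.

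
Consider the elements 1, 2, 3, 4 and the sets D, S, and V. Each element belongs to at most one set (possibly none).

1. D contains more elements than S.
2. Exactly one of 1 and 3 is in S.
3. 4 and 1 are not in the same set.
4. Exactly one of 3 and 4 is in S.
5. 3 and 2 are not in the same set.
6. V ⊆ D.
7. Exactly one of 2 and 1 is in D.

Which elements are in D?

D = {2, 4}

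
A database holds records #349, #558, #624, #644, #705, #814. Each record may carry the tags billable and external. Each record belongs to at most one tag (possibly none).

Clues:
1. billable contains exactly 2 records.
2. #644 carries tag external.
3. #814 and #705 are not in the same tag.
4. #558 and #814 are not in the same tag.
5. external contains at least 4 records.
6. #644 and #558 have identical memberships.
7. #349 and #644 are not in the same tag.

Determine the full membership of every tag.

billable = {#349, #814}; external = {#558, #624, #644, #705}

From (2): #644 ∈ external.
(6): #558 matches #644: #558 ∉ billable.
(6): #558 matches #644: #558 ∈ external.
(7): #349 ∉ external.
(4): #814 ∉ external.
(5): only 4 candidates remain for external, so all are in.
(1): only 2 candidates remain for billable, so all are in.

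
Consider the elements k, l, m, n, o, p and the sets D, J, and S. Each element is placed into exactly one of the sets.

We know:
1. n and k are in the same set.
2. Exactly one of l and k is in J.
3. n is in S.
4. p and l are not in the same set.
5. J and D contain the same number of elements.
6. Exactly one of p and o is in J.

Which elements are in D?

D = {m, p}

From (3): n ∈ S.
(1): k matches n: k ∉ D.
(1): k matches n: k ∉ J.
(1): k matches n: k ∈ S.
(2) (exactly one): l ∈ J.
(4): p ∉ J.
(6) (exactly one): o ∈ J.
Suppose m ∉ D: no assignment then satisfies all the clues, so m ∈ D.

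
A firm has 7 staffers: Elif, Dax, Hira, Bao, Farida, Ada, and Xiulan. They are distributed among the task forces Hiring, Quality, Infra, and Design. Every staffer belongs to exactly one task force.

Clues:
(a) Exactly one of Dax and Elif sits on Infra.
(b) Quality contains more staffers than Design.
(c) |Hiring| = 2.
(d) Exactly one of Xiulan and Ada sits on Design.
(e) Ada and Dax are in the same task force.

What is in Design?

Design = {Xiulan}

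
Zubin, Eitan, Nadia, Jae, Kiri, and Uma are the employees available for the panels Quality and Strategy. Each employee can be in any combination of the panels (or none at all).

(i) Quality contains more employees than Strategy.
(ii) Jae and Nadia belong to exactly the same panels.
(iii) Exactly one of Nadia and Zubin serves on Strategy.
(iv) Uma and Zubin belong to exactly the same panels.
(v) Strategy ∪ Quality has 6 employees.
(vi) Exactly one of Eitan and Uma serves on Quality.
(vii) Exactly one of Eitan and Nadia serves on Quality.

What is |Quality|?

5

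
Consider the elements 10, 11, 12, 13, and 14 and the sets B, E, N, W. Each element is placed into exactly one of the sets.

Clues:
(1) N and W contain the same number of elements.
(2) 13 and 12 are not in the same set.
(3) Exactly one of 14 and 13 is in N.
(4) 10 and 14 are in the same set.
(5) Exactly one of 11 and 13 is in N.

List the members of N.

N = {13}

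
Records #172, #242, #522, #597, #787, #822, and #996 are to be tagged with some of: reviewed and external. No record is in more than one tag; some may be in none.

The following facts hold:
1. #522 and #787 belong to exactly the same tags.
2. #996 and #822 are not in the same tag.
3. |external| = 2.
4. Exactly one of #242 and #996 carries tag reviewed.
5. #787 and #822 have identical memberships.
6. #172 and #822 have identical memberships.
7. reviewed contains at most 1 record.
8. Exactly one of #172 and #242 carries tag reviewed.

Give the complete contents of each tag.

reviewed = {#242}; external = {#597, #996}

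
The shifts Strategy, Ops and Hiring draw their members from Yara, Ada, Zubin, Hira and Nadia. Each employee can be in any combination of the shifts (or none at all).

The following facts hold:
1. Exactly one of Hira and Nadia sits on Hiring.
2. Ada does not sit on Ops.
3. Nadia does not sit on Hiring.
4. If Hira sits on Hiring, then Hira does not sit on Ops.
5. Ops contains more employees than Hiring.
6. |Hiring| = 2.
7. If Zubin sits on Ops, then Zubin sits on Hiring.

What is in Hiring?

From (2): Ada ∉ Ops.
From (3): Nadia ∉ Hiring.
(1) (exactly one): Hira ∈ Hiring.
(4): Hira ∉ Ops.
Suppose Yara ∈ Hiring: no assignment then satisfies all the clues, so Yara ∉ Hiring.

Hiring = {Hira, Zubin}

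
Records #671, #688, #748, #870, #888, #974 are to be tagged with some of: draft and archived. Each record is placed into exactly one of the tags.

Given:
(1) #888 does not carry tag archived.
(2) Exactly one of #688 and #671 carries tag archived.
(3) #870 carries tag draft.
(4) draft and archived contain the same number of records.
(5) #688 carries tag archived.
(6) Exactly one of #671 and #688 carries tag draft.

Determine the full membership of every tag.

draft = {#671, #870, #888}; archived = {#688, #748, #974}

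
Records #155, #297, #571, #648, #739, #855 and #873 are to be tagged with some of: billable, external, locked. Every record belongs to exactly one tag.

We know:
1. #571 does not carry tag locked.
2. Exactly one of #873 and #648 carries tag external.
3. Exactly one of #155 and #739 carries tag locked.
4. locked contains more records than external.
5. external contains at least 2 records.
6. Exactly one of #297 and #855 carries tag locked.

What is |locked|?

3

From (1): #571 ∉ locked.
Suppose #648 ∈ billable: no assignment then satisfies all the clues, so #648 ∉ billable.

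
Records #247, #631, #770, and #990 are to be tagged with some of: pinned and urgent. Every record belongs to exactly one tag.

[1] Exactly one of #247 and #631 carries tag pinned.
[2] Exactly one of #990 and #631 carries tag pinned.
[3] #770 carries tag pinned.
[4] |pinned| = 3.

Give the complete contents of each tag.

pinned = {#247, #770, #990}; urgent = {#631}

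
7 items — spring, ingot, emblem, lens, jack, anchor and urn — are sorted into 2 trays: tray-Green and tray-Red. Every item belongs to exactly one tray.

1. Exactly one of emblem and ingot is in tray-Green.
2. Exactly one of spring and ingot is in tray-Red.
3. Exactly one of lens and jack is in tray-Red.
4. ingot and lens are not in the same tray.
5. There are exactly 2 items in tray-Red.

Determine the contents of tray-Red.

tray-Red = {ingot, jack}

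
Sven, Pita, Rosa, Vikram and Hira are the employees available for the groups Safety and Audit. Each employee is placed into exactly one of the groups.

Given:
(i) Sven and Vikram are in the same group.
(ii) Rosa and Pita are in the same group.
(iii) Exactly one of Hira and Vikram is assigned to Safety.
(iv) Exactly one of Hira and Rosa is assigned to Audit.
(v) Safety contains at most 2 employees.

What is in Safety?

Safety = {Hira}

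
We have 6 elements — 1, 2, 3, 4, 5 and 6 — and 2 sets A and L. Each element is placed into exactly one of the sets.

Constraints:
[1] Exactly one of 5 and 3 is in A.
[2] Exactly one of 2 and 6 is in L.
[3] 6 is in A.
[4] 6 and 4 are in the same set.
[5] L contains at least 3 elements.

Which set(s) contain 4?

From (3): 6 ∈ A.
(2) (exactly one): 2 ∈ L.
(4): 4 matches 6: 4 ∈ A.

4: A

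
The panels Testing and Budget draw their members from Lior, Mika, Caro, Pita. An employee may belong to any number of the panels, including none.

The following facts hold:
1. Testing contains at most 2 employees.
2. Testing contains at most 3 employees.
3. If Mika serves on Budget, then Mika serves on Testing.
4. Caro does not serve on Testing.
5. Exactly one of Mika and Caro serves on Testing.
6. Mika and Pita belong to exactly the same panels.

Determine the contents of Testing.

Testing = {Mika, Pita}

From (4): Caro ∉ Testing.
(5) (exactly one): Mika ∈ Testing.
(6): Pita matches Mika: Pita ∈ Testing.
(1): Testing already has 2, so the rest are out.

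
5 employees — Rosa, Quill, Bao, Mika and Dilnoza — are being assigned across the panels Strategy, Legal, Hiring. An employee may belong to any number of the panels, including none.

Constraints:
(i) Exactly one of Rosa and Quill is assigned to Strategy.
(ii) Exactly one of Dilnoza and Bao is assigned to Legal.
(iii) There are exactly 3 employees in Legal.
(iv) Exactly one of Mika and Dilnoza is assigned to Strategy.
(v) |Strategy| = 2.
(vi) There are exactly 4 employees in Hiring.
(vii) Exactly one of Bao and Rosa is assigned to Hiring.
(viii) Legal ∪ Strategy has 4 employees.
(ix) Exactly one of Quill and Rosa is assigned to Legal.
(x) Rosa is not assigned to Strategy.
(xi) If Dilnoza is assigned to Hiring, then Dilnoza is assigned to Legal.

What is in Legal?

Legal = {Dilnoza, Mika, Rosa}

From (x): Rosa ∉ Strategy.
(i) (exactly one): Quill ∈ Strategy.
Suppose Rosa ∉ Legal: no assignment then satisfies all the clues, so Rosa ∈ Legal.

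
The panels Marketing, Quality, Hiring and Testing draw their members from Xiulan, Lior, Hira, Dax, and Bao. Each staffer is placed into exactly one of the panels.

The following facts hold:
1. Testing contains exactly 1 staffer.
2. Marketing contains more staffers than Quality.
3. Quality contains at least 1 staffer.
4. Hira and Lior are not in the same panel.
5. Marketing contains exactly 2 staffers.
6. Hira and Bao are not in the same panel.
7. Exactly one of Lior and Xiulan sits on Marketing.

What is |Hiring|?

1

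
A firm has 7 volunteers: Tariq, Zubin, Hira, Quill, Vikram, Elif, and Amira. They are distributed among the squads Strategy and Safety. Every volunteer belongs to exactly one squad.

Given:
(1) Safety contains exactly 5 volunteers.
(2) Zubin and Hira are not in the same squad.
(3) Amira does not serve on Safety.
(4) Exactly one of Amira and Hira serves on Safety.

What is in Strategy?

Strategy = {Amira, Zubin}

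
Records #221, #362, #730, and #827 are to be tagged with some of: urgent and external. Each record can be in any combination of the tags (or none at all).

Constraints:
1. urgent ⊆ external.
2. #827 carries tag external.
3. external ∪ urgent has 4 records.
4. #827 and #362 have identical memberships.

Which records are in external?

external = {#221, #362, #730, #827}

From (2): #827 ∈ external.
(4): #362 matches #827: #362 ∈ external.
Suppose #221 ∉ external: no assignment then satisfies all the clues, so #221 ∈ external.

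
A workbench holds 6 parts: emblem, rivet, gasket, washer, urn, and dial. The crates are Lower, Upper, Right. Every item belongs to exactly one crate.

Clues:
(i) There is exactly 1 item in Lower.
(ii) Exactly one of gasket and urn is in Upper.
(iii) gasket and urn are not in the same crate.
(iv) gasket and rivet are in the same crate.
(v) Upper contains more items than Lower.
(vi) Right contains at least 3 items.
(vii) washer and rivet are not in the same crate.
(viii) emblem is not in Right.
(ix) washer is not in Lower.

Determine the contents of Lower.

Lower = {emblem}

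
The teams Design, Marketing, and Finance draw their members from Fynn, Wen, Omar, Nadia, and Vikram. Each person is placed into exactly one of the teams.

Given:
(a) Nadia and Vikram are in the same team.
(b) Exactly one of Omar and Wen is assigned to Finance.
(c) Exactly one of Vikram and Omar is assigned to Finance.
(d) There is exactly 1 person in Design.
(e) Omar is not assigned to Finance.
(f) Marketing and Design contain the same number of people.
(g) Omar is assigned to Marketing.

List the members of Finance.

From (e): Omar ∉ Finance.
From (g): Omar ∈ Marketing.
(b) (exactly one): Wen ∈ Finance.
(c) (exactly one): Vikram ∈ Finance.
(a): Nadia matches Vikram: Nadia ∉ Design.
(a): Nadia matches Vikram: Nadia ∉ Marketing.
(a): Nadia matches Vikram: Nadia ∈ Finance.
(d): only 1 candidates remain for Design, so all are in.

Finance = {Nadia, Vikram, Wen}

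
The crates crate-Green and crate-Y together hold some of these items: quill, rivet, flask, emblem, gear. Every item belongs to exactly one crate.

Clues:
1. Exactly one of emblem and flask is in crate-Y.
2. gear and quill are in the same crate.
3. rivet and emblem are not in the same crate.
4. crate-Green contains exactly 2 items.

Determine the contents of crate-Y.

crate-Y = {emblem, gear, quill}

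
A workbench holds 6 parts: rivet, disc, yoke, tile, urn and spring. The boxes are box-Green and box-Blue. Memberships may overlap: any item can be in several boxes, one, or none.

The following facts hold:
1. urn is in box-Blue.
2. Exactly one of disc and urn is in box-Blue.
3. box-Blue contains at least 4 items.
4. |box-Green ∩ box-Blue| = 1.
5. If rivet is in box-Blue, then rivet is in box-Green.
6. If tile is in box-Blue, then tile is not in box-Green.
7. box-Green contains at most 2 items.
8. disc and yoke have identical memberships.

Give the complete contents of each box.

box-Green = {rivet}; box-Blue = {rivet, spring, tile, urn}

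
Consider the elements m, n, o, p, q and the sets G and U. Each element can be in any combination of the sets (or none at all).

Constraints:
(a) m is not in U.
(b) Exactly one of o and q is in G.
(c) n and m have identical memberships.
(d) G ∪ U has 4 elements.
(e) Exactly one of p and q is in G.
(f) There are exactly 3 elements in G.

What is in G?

G = {m, n, q}

From (a): m ∉ U.
(c): n matches m: n ∉ U.
Suppose m ∉ G: no assignment then satisfies all the clues, so m ∈ G.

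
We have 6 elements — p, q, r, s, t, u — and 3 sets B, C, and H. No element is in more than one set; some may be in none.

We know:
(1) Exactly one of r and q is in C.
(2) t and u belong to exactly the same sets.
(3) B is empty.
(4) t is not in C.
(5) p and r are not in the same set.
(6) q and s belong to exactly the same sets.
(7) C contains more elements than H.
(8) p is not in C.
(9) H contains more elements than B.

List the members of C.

C = {q, s}

From (4): t ∉ C.
From (8): p ∉ C.
(2): u matches t: u ∉ C.
(3): B already has 0, so the rest are out.
Suppose q ∉ C: no assignment then satisfies all the clues, so q ∈ C.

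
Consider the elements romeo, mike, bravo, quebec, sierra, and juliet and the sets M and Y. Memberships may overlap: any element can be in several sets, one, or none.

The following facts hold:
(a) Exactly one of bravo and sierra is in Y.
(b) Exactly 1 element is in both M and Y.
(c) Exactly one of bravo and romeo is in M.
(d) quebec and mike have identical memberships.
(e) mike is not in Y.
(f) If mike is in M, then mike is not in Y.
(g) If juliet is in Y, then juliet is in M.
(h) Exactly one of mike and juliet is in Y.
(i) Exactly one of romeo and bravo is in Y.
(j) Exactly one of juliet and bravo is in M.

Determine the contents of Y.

Y = {bravo, juliet}

From (e): mike ∉ Y.
(d): quebec matches mike: quebec ∉ Y.
(h) (exactly one): juliet ∈ Y.
(g): juliet ∈ M.
(j) (exactly one): bravo ∉ M.
(c) (exactly one): romeo ∈ M.
Suppose romeo ∈ Y: no assignment then satisfies all the clues, so romeo ∉ Y.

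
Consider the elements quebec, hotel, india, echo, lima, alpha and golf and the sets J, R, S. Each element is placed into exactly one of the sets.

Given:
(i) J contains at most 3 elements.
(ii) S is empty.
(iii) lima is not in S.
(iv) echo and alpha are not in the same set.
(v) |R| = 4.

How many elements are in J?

3

From (iii): lima ∉ S.
(ii): S already has 0, so the rest are out.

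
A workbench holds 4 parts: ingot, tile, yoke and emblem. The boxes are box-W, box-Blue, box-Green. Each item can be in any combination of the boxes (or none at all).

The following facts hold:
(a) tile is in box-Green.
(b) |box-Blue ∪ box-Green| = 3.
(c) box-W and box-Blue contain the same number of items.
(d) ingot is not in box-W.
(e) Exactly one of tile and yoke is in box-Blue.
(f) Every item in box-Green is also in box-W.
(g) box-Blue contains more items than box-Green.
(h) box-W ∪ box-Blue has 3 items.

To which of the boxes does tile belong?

tile: box-Green, box-W

From (a): tile ∈ box-Green.
From (d): ingot ∉ box-W.
(f) contrapositive: ingot ∉ box-Green.
(f) with tile ∈ box-Green: tile ∈ box-W.
Suppose tile ∈ box-Blue: no assignment then satisfies all the clues, so tile ∉ box-Blue.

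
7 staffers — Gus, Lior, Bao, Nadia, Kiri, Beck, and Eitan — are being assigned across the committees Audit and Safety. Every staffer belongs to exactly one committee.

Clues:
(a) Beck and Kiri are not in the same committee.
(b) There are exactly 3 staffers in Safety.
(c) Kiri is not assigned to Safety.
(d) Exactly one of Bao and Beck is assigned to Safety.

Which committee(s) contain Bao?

Bao: Audit

From (c): Kiri ∉ Safety.
Only one committee left: Kiri ∈ Audit.
(a): Beck ∉ Audit.
Only one committee left: Beck ∈ Safety.
(d) (exactly one): Bao ∉ Safety.
Only one committee left: Bao ∈ Audit.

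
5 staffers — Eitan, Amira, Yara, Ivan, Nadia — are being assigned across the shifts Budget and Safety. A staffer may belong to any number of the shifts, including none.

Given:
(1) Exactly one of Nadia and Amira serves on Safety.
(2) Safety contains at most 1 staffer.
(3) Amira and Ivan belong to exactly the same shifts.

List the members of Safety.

Safety = {Nadia}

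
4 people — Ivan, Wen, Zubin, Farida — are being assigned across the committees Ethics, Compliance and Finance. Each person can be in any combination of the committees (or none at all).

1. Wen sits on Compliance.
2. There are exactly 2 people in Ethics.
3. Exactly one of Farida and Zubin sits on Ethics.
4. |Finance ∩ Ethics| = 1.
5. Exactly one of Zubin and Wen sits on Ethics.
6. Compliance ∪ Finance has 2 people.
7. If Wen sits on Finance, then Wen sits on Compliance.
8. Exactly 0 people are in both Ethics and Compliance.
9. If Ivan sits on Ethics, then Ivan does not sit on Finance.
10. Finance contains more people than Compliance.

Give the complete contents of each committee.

Ethics = {Ivan, Zubin}; Compliance = {Wen}; Finance = {Wen, Zubin}

From (1): Wen ∈ Compliance.
Suppose Ivan ∉ Ethics: no assignment then satisfies all the clues, so Ivan ∈ Ethics.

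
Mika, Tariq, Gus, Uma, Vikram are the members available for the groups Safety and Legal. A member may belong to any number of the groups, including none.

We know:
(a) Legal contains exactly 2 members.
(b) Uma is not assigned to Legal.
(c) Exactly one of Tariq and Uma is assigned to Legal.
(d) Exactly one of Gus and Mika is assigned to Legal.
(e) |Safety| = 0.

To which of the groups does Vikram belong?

From (b): Uma ∉ Legal.
(c) (exactly one): Tariq ∈ Legal.
(e): Safety already has 0, so the rest are out.
Suppose Vikram ∈ Legal: no assignment then satisfies all the clues, so Vikram ∉ Legal.

Vikram: none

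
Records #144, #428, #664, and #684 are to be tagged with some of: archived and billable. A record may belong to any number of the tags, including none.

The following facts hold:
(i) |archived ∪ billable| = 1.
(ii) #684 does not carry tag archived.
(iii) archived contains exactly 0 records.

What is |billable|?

1

From (ii): #684 ∉ archived.
(iii): archived already has 0, so the rest are out.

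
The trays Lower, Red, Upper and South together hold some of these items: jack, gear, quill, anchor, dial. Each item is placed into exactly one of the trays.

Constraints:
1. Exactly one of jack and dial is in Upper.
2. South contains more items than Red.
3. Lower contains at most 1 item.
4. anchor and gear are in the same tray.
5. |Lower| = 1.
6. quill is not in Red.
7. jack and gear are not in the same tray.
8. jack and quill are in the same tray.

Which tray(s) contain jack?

From (6): quill ∉ Red.
(8): jack matches quill: jack ∉ Red.
Suppose jack ∈ Lower: no assignment then satisfies all the clues, so jack ∉ Lower.

jack: Upper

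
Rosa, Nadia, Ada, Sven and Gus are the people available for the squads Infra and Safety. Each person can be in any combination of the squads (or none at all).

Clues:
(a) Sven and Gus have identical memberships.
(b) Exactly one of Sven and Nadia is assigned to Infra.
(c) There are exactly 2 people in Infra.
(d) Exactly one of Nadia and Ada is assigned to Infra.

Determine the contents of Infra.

Infra = {Nadia, Rosa}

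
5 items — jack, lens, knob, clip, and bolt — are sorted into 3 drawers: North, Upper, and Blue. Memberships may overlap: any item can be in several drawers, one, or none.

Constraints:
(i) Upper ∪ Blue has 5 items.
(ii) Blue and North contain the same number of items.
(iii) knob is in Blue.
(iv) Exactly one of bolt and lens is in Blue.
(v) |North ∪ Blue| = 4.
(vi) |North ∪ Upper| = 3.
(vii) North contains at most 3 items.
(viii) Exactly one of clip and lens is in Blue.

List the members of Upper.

Upper = {bolt, clip, jack}

From (iii): knob ∈ Blue.
Suppose jack ∉ Upper: no assignment then satisfies all the clues, so jack ∈ Upper.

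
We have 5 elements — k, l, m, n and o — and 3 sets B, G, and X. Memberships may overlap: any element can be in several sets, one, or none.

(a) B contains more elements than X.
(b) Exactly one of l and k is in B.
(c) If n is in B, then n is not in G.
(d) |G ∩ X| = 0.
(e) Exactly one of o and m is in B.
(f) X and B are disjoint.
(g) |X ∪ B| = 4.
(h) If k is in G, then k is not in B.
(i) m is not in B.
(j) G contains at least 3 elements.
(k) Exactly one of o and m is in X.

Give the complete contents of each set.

B = {l, n, o}; G = {k, l, o}; X = {m}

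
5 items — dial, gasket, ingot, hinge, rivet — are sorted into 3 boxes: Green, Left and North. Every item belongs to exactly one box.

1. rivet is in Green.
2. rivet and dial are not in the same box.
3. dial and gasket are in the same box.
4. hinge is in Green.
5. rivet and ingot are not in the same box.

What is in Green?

From (1): rivet ∈ Green.
From (4): hinge ∈ Green.
(2): dial ∉ Green.
(3): gasket matches dial: gasket ∉ Green.
(5): ingot ∉ Green.

Green = {hinge, rivet}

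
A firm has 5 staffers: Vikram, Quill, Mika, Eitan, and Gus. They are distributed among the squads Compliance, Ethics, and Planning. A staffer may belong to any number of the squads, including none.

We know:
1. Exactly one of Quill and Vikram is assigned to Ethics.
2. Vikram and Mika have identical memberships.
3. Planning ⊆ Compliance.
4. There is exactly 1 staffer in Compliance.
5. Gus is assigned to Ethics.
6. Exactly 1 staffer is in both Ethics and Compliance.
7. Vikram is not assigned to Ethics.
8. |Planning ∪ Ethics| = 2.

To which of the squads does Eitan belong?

Eitan: none

From (5): Gus ∈ Ethics.
From (7): Vikram ∉ Ethics.
(1) (exactly one): Quill ∈ Ethics.
(2): Mika matches Vikram: Mika ∉ Ethics.
Suppose Eitan ∈ Compliance: no assignment then satisfies all the clues, so Eitan ∉ Compliance.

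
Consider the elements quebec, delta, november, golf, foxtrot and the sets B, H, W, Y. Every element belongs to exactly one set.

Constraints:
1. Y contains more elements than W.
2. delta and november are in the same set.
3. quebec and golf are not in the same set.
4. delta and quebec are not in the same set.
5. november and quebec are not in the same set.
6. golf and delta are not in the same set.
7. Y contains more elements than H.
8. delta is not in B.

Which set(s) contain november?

From (8): delta ∉ B.
(2): november matches delta: november ∉ B.
Suppose november ∈ H: no assignment then satisfies all the clues, so november ∉ H.

november: Y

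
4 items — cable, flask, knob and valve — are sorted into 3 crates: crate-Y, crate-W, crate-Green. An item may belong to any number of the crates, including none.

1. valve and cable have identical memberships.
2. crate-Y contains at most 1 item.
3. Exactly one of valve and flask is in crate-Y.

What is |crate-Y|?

1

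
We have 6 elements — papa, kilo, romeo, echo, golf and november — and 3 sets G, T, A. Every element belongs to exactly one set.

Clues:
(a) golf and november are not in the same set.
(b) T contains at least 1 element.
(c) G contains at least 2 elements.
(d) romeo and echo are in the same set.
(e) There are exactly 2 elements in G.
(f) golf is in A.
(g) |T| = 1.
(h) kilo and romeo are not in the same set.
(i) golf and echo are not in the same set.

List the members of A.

From (f): golf ∈ A.
(a): november ∉ A.
(i): echo ∉ A.
(d): romeo matches echo: romeo ∉ A.
Suppose papa ∉ A: no assignment then satisfies all the clues, so papa ∈ A.

A = {golf, kilo, papa}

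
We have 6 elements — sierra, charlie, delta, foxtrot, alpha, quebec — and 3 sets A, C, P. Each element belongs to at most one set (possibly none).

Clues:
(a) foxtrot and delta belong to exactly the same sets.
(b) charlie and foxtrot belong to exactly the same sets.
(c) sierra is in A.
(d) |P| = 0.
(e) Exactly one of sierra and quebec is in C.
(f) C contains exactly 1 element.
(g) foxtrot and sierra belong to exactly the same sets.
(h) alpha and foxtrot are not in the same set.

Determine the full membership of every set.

From (c): sierra ∈ A.
(d): P already has 0, so the rest are out.
(e) (exactly one): quebec ∈ C.
(f): C already has 1, so the rest are out.
(g): foxtrot matches sierra: foxtrot ∈ A.
(h): alpha ∉ A.
(a): delta matches foxtrot: delta ∈ A.
(b): charlie matches foxtrot: charlie ∈ A.

A = {charlie, delta, foxtrot, sierra}; C = {quebec}; P = {}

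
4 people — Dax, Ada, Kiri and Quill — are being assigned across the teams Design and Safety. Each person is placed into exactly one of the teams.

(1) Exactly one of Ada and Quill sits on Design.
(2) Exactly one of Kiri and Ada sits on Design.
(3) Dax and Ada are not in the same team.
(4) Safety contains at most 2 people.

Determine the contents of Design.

Design = {Dax, Kiri, Quill}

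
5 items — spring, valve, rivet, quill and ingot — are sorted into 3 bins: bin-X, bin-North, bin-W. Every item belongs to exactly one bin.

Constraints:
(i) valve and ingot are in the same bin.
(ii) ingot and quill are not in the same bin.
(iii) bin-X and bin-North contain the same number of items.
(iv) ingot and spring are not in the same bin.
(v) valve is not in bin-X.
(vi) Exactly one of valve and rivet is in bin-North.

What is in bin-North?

bin-North = {ingot, valve}

From (v): valve ∉ bin-X.
(i): ingot matches valve: ingot ∉ bin-X.
Suppose spring ∈ bin-North: no assignment then satisfies all the clues, so spring ∉ bin-North.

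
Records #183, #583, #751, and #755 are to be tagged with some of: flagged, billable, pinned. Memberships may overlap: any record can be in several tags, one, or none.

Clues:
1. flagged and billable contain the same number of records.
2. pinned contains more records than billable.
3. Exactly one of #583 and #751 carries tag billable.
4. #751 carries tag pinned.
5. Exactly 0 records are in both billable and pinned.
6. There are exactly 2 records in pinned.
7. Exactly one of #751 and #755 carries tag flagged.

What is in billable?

From (4): #751 ∈ pinned.
Suppose #183 ∈ billable: no assignment then satisfies all the clues, so #183 ∉ billable.

billable = {#583}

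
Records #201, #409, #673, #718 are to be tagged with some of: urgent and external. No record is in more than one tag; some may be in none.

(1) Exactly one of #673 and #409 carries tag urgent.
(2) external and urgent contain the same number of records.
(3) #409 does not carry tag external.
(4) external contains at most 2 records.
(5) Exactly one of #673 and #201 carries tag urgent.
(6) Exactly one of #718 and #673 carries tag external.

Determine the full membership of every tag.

urgent = {#673}; external = {#718}

From (3): #409 ∉ external.
Suppose #201 ∈ urgent: no assignment then satisfies all the clues, so #201 ∉ urgent.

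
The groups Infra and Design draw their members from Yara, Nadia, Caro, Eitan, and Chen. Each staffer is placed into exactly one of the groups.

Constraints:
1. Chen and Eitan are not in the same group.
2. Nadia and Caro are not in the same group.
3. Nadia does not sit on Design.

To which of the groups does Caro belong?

Caro: Design

From (3): Nadia ∉ Design.
Only one group left: Nadia ∈ Infra.
(2): Caro ∉ Infra.
Only one group left: Caro ∈ Design.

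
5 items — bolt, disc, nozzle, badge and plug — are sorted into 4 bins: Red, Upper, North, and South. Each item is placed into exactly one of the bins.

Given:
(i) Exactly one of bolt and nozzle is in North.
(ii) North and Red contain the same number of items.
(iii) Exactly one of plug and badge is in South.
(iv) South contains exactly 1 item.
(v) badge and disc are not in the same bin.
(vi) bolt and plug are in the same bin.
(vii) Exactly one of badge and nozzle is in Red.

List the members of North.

North = {bolt, plug}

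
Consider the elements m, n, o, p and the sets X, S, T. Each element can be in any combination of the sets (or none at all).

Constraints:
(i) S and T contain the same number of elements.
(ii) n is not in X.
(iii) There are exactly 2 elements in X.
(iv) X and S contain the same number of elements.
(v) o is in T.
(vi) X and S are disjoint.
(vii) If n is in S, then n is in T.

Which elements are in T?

T = {n, o}

From (ii): n ∉ X.
From (v): o ∈ T.
Suppose m ∈ T: no assignment then satisfies all the clues, so m ∉ T.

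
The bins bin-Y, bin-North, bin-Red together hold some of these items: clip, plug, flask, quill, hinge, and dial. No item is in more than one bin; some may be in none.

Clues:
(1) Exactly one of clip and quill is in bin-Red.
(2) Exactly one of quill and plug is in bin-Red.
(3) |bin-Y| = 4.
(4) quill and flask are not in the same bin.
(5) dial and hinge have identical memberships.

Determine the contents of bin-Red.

bin-Red = {quill}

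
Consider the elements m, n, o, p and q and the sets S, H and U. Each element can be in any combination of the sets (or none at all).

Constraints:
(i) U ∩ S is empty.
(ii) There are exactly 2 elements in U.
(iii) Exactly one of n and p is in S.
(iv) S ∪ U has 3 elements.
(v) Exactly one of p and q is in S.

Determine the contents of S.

S = {p}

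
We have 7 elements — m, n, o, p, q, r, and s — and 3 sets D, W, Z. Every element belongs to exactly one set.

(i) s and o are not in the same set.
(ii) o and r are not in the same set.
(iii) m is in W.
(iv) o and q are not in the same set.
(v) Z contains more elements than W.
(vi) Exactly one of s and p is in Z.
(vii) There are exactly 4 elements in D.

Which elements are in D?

D = {n, q, r, s}

From (iii): m ∈ W.
Suppose n ∉ D: no assignment then satisfies all the clues, so n ∈ D.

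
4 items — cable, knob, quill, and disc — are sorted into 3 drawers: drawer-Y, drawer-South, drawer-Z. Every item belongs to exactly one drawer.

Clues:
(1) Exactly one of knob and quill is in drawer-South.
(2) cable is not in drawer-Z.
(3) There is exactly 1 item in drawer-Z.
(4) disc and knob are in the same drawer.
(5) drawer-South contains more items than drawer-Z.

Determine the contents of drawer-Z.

drawer-Z = {quill}

From (2): cable ∉ drawer-Z.
Suppose knob ∈ drawer-Z: no assignment then satisfies all the clues, so knob ∉ drawer-Z.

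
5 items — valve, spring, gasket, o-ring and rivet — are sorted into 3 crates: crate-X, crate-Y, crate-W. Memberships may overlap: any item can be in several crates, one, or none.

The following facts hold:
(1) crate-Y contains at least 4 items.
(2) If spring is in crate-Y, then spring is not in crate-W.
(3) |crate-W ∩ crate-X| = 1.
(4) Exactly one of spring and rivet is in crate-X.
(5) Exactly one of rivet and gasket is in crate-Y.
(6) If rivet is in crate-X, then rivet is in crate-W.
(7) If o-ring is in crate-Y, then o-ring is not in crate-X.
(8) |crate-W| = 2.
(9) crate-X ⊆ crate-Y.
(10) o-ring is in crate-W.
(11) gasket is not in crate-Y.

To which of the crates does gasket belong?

gasket: none

From (10): o-ring ∈ crate-W.
From (11): gasket ∉ crate-Y.
(1): only 4 candidates remain for crate-Y, so all are in.
(2): spring ∉ crate-W.
(7): o-ring ∉ crate-X.
(9) contrapositive: gasket ∉ crate-X.
Suppose gasket ∈ crate-W: no assignment then satisfies all the clues, so gasket ∉ crate-W.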